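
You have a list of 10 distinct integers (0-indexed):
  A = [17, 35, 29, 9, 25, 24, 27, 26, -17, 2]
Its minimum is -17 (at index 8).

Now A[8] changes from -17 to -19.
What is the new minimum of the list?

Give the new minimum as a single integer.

Answer: -19

Derivation:
Old min = -17 (at index 8)
Change: A[8] -17 -> -19
Changed element WAS the min. Need to check: is -19 still <= all others?
  Min of remaining elements: 2
  New min = min(-19, 2) = -19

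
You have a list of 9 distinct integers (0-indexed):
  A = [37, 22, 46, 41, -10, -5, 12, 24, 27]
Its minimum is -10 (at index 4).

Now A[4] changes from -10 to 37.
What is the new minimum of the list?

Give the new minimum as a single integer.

Old min = -10 (at index 4)
Change: A[4] -10 -> 37
Changed element WAS the min. Need to check: is 37 still <= all others?
  Min of remaining elements: -5
  New min = min(37, -5) = -5

Answer: -5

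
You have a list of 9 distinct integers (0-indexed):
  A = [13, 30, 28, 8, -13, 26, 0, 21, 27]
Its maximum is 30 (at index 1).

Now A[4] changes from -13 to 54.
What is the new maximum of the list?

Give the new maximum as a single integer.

Old max = 30 (at index 1)
Change: A[4] -13 -> 54
Changed element was NOT the old max.
  New max = max(old_max, new_val) = max(30, 54) = 54

Answer: 54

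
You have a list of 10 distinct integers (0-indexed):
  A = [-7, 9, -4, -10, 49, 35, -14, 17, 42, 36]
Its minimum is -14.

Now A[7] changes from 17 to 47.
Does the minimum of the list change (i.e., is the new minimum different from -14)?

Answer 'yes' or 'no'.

Answer: no

Derivation:
Old min = -14
Change: A[7] 17 -> 47
Changed element was NOT the min; min changes only if 47 < -14.
New min = -14; changed? no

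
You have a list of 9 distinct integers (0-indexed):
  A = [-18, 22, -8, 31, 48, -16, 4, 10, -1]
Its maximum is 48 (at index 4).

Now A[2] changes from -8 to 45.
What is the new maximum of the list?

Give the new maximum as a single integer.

Old max = 48 (at index 4)
Change: A[2] -8 -> 45
Changed element was NOT the old max.
  New max = max(old_max, new_val) = max(48, 45) = 48

Answer: 48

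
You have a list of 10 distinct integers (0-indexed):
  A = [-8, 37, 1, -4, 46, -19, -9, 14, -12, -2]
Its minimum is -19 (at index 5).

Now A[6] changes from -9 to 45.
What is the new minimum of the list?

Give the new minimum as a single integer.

Old min = -19 (at index 5)
Change: A[6] -9 -> 45
Changed element was NOT the old min.
  New min = min(old_min, new_val) = min(-19, 45) = -19

Answer: -19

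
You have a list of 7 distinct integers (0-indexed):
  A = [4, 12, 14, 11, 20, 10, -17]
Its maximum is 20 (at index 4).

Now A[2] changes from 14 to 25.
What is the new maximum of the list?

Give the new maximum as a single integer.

Old max = 20 (at index 4)
Change: A[2] 14 -> 25
Changed element was NOT the old max.
  New max = max(old_max, new_val) = max(20, 25) = 25

Answer: 25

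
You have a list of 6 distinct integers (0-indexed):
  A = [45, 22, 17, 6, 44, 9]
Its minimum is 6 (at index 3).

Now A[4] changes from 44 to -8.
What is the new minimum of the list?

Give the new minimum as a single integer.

Old min = 6 (at index 3)
Change: A[4] 44 -> -8
Changed element was NOT the old min.
  New min = min(old_min, new_val) = min(6, -8) = -8

Answer: -8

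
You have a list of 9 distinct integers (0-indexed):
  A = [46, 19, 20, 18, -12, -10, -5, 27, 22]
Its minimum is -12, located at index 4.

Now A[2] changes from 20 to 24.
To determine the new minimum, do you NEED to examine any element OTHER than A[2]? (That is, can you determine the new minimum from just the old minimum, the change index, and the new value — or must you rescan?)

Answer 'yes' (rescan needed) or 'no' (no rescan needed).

Answer: no

Derivation:
Old min = -12 at index 4
Change at index 2: 20 -> 24
Index 2 was NOT the min. New min = min(-12, 24). No rescan of other elements needed.
Needs rescan: no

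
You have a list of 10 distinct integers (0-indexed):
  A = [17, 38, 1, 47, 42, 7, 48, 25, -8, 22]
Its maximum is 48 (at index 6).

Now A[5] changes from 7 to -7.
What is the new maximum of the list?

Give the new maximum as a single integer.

Answer: 48

Derivation:
Old max = 48 (at index 6)
Change: A[5] 7 -> -7
Changed element was NOT the old max.
  New max = max(old_max, new_val) = max(48, -7) = 48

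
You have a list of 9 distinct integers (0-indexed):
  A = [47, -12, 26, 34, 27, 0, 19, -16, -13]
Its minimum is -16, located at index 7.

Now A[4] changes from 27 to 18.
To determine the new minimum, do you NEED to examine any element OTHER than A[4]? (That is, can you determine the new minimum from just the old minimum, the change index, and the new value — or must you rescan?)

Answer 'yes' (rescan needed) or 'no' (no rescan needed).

Answer: no

Derivation:
Old min = -16 at index 7
Change at index 4: 27 -> 18
Index 4 was NOT the min. New min = min(-16, 18). No rescan of other elements needed.
Needs rescan: no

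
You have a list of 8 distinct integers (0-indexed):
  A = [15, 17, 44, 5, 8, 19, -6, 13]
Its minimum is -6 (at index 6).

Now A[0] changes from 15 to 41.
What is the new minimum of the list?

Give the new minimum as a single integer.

Old min = -6 (at index 6)
Change: A[0] 15 -> 41
Changed element was NOT the old min.
  New min = min(old_min, new_val) = min(-6, 41) = -6

Answer: -6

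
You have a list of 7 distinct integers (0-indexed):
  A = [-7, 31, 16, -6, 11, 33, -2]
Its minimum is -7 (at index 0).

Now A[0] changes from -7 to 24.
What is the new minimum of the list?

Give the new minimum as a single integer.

Old min = -7 (at index 0)
Change: A[0] -7 -> 24
Changed element WAS the min. Need to check: is 24 still <= all others?
  Min of remaining elements: -6
  New min = min(24, -6) = -6

Answer: -6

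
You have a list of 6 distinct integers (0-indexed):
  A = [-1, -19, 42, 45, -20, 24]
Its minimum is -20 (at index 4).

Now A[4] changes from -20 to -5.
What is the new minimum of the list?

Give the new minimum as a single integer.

Answer: -19

Derivation:
Old min = -20 (at index 4)
Change: A[4] -20 -> -5
Changed element WAS the min. Need to check: is -5 still <= all others?
  Min of remaining elements: -19
  New min = min(-5, -19) = -19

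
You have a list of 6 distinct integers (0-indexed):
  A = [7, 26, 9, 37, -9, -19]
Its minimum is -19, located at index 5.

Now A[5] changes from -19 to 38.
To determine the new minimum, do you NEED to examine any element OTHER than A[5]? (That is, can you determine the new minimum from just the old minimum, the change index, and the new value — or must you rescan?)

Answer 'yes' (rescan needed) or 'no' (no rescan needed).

Answer: yes

Derivation:
Old min = -19 at index 5
Change at index 5: -19 -> 38
Index 5 WAS the min and new value 38 > old min -19. Must rescan other elements to find the new min.
Needs rescan: yes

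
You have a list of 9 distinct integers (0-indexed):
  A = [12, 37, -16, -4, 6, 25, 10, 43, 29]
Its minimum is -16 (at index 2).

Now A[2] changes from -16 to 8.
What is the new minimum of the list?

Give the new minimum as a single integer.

Old min = -16 (at index 2)
Change: A[2] -16 -> 8
Changed element WAS the min. Need to check: is 8 still <= all others?
  Min of remaining elements: -4
  New min = min(8, -4) = -4

Answer: -4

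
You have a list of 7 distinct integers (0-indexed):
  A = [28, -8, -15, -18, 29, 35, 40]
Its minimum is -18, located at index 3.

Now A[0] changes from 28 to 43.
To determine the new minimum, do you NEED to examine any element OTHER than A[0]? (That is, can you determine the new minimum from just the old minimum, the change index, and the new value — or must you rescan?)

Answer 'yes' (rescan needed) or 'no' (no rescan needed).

Answer: no

Derivation:
Old min = -18 at index 3
Change at index 0: 28 -> 43
Index 0 was NOT the min. New min = min(-18, 43). No rescan of other elements needed.
Needs rescan: no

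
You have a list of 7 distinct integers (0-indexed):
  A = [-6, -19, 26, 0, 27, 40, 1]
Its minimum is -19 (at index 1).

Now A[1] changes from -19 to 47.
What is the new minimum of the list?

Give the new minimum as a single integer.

Answer: -6

Derivation:
Old min = -19 (at index 1)
Change: A[1] -19 -> 47
Changed element WAS the min. Need to check: is 47 still <= all others?
  Min of remaining elements: -6
  New min = min(47, -6) = -6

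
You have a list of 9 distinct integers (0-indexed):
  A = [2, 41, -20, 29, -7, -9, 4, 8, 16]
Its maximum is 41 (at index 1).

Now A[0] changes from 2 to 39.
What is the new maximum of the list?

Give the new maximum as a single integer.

Answer: 41

Derivation:
Old max = 41 (at index 1)
Change: A[0] 2 -> 39
Changed element was NOT the old max.
  New max = max(old_max, new_val) = max(41, 39) = 41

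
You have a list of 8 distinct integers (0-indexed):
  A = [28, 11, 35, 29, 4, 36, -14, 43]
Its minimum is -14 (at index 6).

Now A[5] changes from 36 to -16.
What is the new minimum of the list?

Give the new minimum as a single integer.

Old min = -14 (at index 6)
Change: A[5] 36 -> -16
Changed element was NOT the old min.
  New min = min(old_min, new_val) = min(-14, -16) = -16

Answer: -16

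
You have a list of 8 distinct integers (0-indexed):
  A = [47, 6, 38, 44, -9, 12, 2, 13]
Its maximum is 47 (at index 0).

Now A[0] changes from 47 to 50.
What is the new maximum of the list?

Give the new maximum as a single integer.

Old max = 47 (at index 0)
Change: A[0] 47 -> 50
Changed element WAS the max -> may need rescan.
  Max of remaining elements: 44
  New max = max(50, 44) = 50

Answer: 50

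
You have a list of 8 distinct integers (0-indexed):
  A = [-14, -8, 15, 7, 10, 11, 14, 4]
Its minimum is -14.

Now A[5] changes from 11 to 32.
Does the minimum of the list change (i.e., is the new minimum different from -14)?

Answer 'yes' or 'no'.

Answer: no

Derivation:
Old min = -14
Change: A[5] 11 -> 32
Changed element was NOT the min; min changes only if 32 < -14.
New min = -14; changed? no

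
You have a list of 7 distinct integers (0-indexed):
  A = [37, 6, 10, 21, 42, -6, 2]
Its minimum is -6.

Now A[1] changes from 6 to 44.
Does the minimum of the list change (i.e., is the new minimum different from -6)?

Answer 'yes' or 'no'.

Answer: no

Derivation:
Old min = -6
Change: A[1] 6 -> 44
Changed element was NOT the min; min changes only if 44 < -6.
New min = -6; changed? no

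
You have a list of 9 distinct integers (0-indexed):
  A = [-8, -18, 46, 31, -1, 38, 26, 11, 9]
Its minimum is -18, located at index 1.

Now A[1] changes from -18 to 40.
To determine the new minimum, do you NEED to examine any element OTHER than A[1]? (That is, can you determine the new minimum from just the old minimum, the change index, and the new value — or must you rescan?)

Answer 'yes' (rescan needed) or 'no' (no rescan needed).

Old min = -18 at index 1
Change at index 1: -18 -> 40
Index 1 WAS the min and new value 40 > old min -18. Must rescan other elements to find the new min.
Needs rescan: yes

Answer: yes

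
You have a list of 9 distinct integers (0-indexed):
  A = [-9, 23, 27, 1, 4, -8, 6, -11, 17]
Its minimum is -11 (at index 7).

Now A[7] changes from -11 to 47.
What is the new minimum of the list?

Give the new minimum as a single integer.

Answer: -9

Derivation:
Old min = -11 (at index 7)
Change: A[7] -11 -> 47
Changed element WAS the min. Need to check: is 47 still <= all others?
  Min of remaining elements: -9
  New min = min(47, -9) = -9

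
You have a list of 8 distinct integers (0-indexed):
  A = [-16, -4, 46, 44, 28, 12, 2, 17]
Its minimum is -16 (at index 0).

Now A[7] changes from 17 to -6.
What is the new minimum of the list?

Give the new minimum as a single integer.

Answer: -16

Derivation:
Old min = -16 (at index 0)
Change: A[7] 17 -> -6
Changed element was NOT the old min.
  New min = min(old_min, new_val) = min(-16, -6) = -16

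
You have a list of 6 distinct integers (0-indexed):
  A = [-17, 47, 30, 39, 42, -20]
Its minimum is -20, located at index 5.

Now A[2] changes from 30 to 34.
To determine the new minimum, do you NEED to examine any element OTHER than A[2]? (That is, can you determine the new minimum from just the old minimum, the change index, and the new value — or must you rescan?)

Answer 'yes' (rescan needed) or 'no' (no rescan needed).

Old min = -20 at index 5
Change at index 2: 30 -> 34
Index 2 was NOT the min. New min = min(-20, 34). No rescan of other elements needed.
Needs rescan: no

Answer: no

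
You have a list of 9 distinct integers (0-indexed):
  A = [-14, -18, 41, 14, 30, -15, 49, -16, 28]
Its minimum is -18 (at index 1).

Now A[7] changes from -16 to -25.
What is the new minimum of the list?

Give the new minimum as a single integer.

Answer: -25

Derivation:
Old min = -18 (at index 1)
Change: A[7] -16 -> -25
Changed element was NOT the old min.
  New min = min(old_min, new_val) = min(-18, -25) = -25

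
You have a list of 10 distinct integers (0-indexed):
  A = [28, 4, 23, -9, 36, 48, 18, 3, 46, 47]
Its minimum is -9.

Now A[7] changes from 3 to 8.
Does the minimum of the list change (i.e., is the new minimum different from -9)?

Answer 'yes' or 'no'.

Answer: no

Derivation:
Old min = -9
Change: A[7] 3 -> 8
Changed element was NOT the min; min changes only if 8 < -9.
New min = -9; changed? no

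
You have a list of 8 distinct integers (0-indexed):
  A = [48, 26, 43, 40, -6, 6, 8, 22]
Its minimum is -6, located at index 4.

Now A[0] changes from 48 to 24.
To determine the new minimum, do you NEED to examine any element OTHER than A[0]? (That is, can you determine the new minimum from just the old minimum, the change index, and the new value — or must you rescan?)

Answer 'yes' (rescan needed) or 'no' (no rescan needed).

Answer: no

Derivation:
Old min = -6 at index 4
Change at index 0: 48 -> 24
Index 0 was NOT the min. New min = min(-6, 24). No rescan of other elements needed.
Needs rescan: no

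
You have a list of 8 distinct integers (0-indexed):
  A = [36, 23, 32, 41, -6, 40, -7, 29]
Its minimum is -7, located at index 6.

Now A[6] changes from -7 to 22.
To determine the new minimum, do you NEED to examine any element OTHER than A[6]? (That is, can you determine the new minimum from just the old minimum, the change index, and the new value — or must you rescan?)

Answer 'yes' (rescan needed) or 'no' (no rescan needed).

Old min = -7 at index 6
Change at index 6: -7 -> 22
Index 6 WAS the min and new value 22 > old min -7. Must rescan other elements to find the new min.
Needs rescan: yes

Answer: yes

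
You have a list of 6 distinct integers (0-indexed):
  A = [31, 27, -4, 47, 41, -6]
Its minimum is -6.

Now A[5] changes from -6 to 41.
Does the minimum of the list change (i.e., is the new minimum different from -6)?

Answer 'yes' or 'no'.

Answer: yes

Derivation:
Old min = -6
Change: A[5] -6 -> 41
Changed element was the min; new min must be rechecked.
New min = -4; changed? yes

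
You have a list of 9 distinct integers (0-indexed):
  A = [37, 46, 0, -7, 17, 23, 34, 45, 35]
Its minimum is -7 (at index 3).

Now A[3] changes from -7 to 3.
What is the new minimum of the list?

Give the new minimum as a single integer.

Old min = -7 (at index 3)
Change: A[3] -7 -> 3
Changed element WAS the min. Need to check: is 3 still <= all others?
  Min of remaining elements: 0
  New min = min(3, 0) = 0

Answer: 0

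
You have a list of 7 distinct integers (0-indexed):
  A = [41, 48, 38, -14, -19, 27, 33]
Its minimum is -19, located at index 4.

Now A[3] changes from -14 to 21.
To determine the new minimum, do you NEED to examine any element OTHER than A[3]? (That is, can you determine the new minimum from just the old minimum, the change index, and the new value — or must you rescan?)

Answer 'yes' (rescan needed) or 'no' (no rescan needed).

Answer: no

Derivation:
Old min = -19 at index 4
Change at index 3: -14 -> 21
Index 3 was NOT the min. New min = min(-19, 21). No rescan of other elements needed.
Needs rescan: no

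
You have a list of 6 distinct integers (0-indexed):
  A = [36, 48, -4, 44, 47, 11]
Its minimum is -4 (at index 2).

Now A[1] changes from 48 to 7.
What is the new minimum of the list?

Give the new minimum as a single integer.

Old min = -4 (at index 2)
Change: A[1] 48 -> 7
Changed element was NOT the old min.
  New min = min(old_min, new_val) = min(-4, 7) = -4

Answer: -4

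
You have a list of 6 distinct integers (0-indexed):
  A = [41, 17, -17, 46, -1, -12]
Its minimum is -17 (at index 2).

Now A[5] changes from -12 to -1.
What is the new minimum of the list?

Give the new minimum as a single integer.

Old min = -17 (at index 2)
Change: A[5] -12 -> -1
Changed element was NOT the old min.
  New min = min(old_min, new_val) = min(-17, -1) = -17

Answer: -17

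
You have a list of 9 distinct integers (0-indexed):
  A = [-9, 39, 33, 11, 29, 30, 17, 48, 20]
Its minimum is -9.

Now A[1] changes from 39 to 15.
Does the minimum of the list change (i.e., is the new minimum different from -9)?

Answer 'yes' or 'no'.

Answer: no

Derivation:
Old min = -9
Change: A[1] 39 -> 15
Changed element was NOT the min; min changes only if 15 < -9.
New min = -9; changed? no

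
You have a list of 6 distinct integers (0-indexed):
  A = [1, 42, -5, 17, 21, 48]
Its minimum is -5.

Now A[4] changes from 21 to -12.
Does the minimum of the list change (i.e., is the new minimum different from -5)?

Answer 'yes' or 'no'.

Answer: yes

Derivation:
Old min = -5
Change: A[4] 21 -> -12
Changed element was NOT the min; min changes only if -12 < -5.
New min = -12; changed? yes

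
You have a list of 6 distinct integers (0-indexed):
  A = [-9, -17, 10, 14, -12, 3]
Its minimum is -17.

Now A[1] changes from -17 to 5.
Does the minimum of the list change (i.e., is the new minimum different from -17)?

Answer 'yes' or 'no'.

Old min = -17
Change: A[1] -17 -> 5
Changed element was the min; new min must be rechecked.
New min = -12; changed? yes

Answer: yes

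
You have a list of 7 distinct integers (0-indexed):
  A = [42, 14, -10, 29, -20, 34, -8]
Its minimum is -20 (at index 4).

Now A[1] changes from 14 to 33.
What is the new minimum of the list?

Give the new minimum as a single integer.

Old min = -20 (at index 4)
Change: A[1] 14 -> 33
Changed element was NOT the old min.
  New min = min(old_min, new_val) = min(-20, 33) = -20

Answer: -20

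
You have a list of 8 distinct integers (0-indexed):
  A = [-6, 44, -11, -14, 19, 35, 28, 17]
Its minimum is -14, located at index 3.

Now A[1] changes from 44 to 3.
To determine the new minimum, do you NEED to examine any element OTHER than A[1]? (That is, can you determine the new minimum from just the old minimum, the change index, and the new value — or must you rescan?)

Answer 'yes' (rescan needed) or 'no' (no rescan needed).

Old min = -14 at index 3
Change at index 1: 44 -> 3
Index 1 was NOT the min. New min = min(-14, 3). No rescan of other elements needed.
Needs rescan: no

Answer: no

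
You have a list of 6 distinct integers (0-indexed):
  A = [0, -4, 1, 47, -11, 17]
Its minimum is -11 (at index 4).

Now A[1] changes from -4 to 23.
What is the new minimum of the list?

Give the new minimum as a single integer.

Old min = -11 (at index 4)
Change: A[1] -4 -> 23
Changed element was NOT the old min.
  New min = min(old_min, new_val) = min(-11, 23) = -11

Answer: -11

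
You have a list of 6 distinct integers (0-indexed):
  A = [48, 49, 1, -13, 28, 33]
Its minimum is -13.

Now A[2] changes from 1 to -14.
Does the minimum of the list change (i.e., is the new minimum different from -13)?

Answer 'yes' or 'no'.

Old min = -13
Change: A[2] 1 -> -14
Changed element was NOT the min; min changes only if -14 < -13.
New min = -14; changed? yes

Answer: yes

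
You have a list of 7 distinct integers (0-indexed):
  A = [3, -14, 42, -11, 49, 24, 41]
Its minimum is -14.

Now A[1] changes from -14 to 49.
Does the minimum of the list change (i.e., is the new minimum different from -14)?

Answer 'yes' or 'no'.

Answer: yes

Derivation:
Old min = -14
Change: A[1] -14 -> 49
Changed element was the min; new min must be rechecked.
New min = -11; changed? yes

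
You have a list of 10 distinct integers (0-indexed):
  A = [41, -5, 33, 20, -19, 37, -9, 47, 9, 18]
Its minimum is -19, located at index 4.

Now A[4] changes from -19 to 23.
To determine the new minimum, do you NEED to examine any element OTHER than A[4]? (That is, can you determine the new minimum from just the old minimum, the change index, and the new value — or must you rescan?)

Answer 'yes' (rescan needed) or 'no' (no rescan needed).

Old min = -19 at index 4
Change at index 4: -19 -> 23
Index 4 WAS the min and new value 23 > old min -19. Must rescan other elements to find the new min.
Needs rescan: yes

Answer: yes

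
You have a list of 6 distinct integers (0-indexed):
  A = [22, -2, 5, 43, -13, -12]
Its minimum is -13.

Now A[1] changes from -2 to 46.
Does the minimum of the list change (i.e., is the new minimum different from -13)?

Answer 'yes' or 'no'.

Answer: no

Derivation:
Old min = -13
Change: A[1] -2 -> 46
Changed element was NOT the min; min changes only if 46 < -13.
New min = -13; changed? no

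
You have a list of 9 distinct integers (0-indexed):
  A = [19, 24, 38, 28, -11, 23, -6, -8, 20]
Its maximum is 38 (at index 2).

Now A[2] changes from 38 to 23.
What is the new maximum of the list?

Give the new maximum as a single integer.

Old max = 38 (at index 2)
Change: A[2] 38 -> 23
Changed element WAS the max -> may need rescan.
  Max of remaining elements: 28
  New max = max(23, 28) = 28

Answer: 28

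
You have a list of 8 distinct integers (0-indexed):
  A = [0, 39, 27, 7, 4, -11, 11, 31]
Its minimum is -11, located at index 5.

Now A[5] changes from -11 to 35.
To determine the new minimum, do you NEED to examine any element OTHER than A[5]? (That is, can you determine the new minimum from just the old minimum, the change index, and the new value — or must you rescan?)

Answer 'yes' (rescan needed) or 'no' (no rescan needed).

Answer: yes

Derivation:
Old min = -11 at index 5
Change at index 5: -11 -> 35
Index 5 WAS the min and new value 35 > old min -11. Must rescan other elements to find the new min.
Needs rescan: yes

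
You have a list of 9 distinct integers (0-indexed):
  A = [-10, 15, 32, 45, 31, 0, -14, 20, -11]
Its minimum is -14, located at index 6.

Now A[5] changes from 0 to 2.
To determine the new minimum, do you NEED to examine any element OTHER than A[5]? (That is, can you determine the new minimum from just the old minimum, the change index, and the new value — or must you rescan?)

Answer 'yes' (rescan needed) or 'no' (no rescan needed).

Answer: no

Derivation:
Old min = -14 at index 6
Change at index 5: 0 -> 2
Index 5 was NOT the min. New min = min(-14, 2). No rescan of other elements needed.
Needs rescan: no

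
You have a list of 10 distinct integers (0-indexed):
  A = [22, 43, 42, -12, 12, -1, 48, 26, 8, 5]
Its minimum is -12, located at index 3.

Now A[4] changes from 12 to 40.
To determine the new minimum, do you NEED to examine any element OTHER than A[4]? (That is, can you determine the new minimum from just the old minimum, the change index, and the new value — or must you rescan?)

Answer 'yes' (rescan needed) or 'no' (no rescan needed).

Old min = -12 at index 3
Change at index 4: 12 -> 40
Index 4 was NOT the min. New min = min(-12, 40). No rescan of other elements needed.
Needs rescan: no

Answer: no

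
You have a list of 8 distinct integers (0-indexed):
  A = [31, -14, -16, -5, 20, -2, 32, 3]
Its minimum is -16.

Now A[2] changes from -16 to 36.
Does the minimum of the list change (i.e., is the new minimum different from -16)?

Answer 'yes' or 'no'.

Answer: yes

Derivation:
Old min = -16
Change: A[2] -16 -> 36
Changed element was the min; new min must be rechecked.
New min = -14; changed? yes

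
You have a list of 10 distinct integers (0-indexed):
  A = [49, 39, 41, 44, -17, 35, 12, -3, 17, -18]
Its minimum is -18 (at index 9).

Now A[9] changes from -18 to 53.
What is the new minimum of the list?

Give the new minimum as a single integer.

Old min = -18 (at index 9)
Change: A[9] -18 -> 53
Changed element WAS the min. Need to check: is 53 still <= all others?
  Min of remaining elements: -17
  New min = min(53, -17) = -17

Answer: -17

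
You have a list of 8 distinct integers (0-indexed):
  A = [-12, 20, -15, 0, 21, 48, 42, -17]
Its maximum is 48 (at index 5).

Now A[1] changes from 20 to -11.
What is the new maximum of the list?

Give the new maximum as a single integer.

Answer: 48

Derivation:
Old max = 48 (at index 5)
Change: A[1] 20 -> -11
Changed element was NOT the old max.
  New max = max(old_max, new_val) = max(48, -11) = 48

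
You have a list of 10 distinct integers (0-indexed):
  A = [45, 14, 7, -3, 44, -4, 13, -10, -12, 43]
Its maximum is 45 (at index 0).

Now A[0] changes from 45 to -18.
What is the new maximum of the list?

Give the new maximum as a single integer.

Old max = 45 (at index 0)
Change: A[0] 45 -> -18
Changed element WAS the max -> may need rescan.
  Max of remaining elements: 44
  New max = max(-18, 44) = 44

Answer: 44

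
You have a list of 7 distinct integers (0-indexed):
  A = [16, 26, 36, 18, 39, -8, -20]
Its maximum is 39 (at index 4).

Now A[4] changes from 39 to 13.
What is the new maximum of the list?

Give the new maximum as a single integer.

Old max = 39 (at index 4)
Change: A[4] 39 -> 13
Changed element WAS the max -> may need rescan.
  Max of remaining elements: 36
  New max = max(13, 36) = 36

Answer: 36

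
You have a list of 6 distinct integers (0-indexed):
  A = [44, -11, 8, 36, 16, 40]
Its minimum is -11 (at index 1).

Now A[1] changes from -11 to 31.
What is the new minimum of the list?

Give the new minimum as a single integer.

Old min = -11 (at index 1)
Change: A[1] -11 -> 31
Changed element WAS the min. Need to check: is 31 still <= all others?
  Min of remaining elements: 8
  New min = min(31, 8) = 8

Answer: 8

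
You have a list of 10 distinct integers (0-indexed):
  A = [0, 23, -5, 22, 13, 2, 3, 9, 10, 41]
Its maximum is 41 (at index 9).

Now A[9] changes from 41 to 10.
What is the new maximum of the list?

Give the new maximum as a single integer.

Old max = 41 (at index 9)
Change: A[9] 41 -> 10
Changed element WAS the max -> may need rescan.
  Max of remaining elements: 23
  New max = max(10, 23) = 23

Answer: 23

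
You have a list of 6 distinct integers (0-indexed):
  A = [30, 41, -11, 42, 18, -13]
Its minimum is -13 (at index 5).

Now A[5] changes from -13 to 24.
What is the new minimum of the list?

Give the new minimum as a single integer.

Answer: -11

Derivation:
Old min = -13 (at index 5)
Change: A[5] -13 -> 24
Changed element WAS the min. Need to check: is 24 still <= all others?
  Min of remaining elements: -11
  New min = min(24, -11) = -11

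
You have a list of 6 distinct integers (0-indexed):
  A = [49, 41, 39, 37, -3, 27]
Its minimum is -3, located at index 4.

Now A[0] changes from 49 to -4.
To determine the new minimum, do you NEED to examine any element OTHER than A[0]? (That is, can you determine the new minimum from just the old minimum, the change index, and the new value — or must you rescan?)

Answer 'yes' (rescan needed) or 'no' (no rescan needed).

Answer: no

Derivation:
Old min = -3 at index 4
Change at index 0: 49 -> -4
Index 0 was NOT the min. New min = min(-3, -4). No rescan of other elements needed.
Needs rescan: no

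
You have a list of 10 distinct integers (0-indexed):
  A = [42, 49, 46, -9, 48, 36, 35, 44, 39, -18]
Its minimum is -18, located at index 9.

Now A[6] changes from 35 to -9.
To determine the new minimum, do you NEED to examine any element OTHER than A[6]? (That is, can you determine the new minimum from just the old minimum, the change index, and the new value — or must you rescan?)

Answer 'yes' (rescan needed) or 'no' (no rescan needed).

Old min = -18 at index 9
Change at index 6: 35 -> -9
Index 6 was NOT the min. New min = min(-18, -9). No rescan of other elements needed.
Needs rescan: no

Answer: no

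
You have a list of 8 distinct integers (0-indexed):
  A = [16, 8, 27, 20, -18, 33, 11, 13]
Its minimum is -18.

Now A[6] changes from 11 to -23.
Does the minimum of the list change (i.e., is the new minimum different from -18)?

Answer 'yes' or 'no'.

Old min = -18
Change: A[6] 11 -> -23
Changed element was NOT the min; min changes only if -23 < -18.
New min = -23; changed? yes

Answer: yes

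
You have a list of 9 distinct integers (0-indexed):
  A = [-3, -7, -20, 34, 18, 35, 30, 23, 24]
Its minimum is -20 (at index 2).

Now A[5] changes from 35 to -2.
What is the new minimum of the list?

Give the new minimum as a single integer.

Old min = -20 (at index 2)
Change: A[5] 35 -> -2
Changed element was NOT the old min.
  New min = min(old_min, new_val) = min(-20, -2) = -20

Answer: -20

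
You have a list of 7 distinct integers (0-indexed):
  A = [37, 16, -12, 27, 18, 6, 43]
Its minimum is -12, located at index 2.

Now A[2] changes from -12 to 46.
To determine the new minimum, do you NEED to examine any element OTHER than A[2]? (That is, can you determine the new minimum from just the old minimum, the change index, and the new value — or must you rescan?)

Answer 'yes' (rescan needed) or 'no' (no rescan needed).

Old min = -12 at index 2
Change at index 2: -12 -> 46
Index 2 WAS the min and new value 46 > old min -12. Must rescan other elements to find the new min.
Needs rescan: yes

Answer: yes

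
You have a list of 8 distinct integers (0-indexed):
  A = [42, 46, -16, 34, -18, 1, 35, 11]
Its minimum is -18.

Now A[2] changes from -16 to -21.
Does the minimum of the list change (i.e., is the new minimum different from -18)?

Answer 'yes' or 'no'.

Old min = -18
Change: A[2] -16 -> -21
Changed element was NOT the min; min changes only if -21 < -18.
New min = -21; changed? yes

Answer: yes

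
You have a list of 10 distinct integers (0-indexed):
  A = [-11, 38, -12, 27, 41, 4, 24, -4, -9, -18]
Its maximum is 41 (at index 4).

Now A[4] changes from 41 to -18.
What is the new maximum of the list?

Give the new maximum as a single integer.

Answer: 38

Derivation:
Old max = 41 (at index 4)
Change: A[4] 41 -> -18
Changed element WAS the max -> may need rescan.
  Max of remaining elements: 38
  New max = max(-18, 38) = 38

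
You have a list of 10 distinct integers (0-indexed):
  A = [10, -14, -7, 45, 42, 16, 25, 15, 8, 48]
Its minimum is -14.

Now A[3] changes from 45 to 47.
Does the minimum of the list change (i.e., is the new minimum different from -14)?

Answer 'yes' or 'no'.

Answer: no

Derivation:
Old min = -14
Change: A[3] 45 -> 47
Changed element was NOT the min; min changes only if 47 < -14.
New min = -14; changed? no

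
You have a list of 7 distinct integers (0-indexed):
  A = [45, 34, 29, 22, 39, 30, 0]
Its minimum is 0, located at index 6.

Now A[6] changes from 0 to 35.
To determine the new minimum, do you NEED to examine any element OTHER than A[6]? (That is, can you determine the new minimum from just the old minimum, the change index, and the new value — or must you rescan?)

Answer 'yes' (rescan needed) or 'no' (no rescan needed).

Old min = 0 at index 6
Change at index 6: 0 -> 35
Index 6 WAS the min and new value 35 > old min 0. Must rescan other elements to find the new min.
Needs rescan: yes

Answer: yes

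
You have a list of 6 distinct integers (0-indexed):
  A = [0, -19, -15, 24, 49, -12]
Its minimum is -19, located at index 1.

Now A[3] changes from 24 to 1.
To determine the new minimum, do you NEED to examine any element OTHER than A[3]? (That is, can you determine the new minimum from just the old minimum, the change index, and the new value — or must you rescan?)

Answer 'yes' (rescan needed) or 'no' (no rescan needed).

Old min = -19 at index 1
Change at index 3: 24 -> 1
Index 3 was NOT the min. New min = min(-19, 1). No rescan of other elements needed.
Needs rescan: no

Answer: no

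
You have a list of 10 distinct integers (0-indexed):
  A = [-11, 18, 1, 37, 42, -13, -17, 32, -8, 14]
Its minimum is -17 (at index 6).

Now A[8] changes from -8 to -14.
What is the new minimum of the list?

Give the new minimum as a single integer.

Answer: -17

Derivation:
Old min = -17 (at index 6)
Change: A[8] -8 -> -14
Changed element was NOT the old min.
  New min = min(old_min, new_val) = min(-17, -14) = -17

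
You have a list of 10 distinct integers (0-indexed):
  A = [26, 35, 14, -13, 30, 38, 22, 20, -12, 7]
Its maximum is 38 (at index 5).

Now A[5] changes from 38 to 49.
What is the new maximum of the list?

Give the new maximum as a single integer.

Old max = 38 (at index 5)
Change: A[5] 38 -> 49
Changed element WAS the max -> may need rescan.
  Max of remaining elements: 35
  New max = max(49, 35) = 49

Answer: 49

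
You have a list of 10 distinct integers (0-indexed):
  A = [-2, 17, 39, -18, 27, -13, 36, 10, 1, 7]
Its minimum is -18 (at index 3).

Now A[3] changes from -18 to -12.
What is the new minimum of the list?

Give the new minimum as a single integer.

Answer: -13

Derivation:
Old min = -18 (at index 3)
Change: A[3] -18 -> -12
Changed element WAS the min. Need to check: is -12 still <= all others?
  Min of remaining elements: -13
  New min = min(-12, -13) = -13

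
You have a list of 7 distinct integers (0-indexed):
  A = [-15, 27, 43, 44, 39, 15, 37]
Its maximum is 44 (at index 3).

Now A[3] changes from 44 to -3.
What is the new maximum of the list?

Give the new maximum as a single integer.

Answer: 43

Derivation:
Old max = 44 (at index 3)
Change: A[3] 44 -> -3
Changed element WAS the max -> may need rescan.
  Max of remaining elements: 43
  New max = max(-3, 43) = 43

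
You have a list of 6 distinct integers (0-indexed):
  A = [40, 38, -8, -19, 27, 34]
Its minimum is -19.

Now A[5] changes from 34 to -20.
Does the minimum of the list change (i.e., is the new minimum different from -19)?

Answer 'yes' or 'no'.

Answer: yes

Derivation:
Old min = -19
Change: A[5] 34 -> -20
Changed element was NOT the min; min changes only if -20 < -19.
New min = -20; changed? yes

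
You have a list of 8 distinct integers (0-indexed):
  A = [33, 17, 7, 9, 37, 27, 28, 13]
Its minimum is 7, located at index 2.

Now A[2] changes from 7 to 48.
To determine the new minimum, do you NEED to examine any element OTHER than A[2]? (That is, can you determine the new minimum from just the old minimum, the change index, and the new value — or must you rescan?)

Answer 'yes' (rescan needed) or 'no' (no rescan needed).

Old min = 7 at index 2
Change at index 2: 7 -> 48
Index 2 WAS the min and new value 48 > old min 7. Must rescan other elements to find the new min.
Needs rescan: yes

Answer: yes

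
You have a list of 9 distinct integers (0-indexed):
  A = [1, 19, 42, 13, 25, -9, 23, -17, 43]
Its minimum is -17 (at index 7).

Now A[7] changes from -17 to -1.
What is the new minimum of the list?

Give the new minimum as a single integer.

Old min = -17 (at index 7)
Change: A[7] -17 -> -1
Changed element WAS the min. Need to check: is -1 still <= all others?
  Min of remaining elements: -9
  New min = min(-1, -9) = -9

Answer: -9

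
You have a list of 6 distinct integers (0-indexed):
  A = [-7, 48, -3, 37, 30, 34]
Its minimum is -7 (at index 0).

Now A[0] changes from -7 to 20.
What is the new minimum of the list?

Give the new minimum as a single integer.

Answer: -3

Derivation:
Old min = -7 (at index 0)
Change: A[0] -7 -> 20
Changed element WAS the min. Need to check: is 20 still <= all others?
  Min of remaining elements: -3
  New min = min(20, -3) = -3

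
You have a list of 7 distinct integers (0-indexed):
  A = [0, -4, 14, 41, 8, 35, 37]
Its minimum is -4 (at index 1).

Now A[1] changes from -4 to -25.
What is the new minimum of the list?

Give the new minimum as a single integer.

Answer: -25

Derivation:
Old min = -4 (at index 1)
Change: A[1] -4 -> -25
Changed element WAS the min. Need to check: is -25 still <= all others?
  Min of remaining elements: 0
  New min = min(-25, 0) = -25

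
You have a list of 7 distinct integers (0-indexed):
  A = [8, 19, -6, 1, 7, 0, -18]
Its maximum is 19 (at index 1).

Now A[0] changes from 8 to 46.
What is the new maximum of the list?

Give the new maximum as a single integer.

Answer: 46

Derivation:
Old max = 19 (at index 1)
Change: A[0] 8 -> 46
Changed element was NOT the old max.
  New max = max(old_max, new_val) = max(19, 46) = 46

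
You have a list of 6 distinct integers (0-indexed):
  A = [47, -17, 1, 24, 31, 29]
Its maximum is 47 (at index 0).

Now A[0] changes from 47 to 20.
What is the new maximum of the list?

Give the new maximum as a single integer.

Old max = 47 (at index 0)
Change: A[0] 47 -> 20
Changed element WAS the max -> may need rescan.
  Max of remaining elements: 31
  New max = max(20, 31) = 31

Answer: 31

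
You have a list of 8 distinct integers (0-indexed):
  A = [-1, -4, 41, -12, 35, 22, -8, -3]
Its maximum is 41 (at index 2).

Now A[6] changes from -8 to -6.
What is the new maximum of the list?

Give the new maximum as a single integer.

Answer: 41

Derivation:
Old max = 41 (at index 2)
Change: A[6] -8 -> -6
Changed element was NOT the old max.
  New max = max(old_max, new_val) = max(41, -6) = 41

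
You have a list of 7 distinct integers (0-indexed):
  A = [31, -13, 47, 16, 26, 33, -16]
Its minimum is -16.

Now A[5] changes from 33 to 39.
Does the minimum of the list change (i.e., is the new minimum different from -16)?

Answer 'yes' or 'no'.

Answer: no

Derivation:
Old min = -16
Change: A[5] 33 -> 39
Changed element was NOT the min; min changes only if 39 < -16.
New min = -16; changed? no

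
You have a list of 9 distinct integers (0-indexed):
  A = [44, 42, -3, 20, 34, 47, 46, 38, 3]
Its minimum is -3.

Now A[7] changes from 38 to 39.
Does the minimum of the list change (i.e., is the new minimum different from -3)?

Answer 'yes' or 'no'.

Old min = -3
Change: A[7] 38 -> 39
Changed element was NOT the min; min changes only if 39 < -3.
New min = -3; changed? no

Answer: no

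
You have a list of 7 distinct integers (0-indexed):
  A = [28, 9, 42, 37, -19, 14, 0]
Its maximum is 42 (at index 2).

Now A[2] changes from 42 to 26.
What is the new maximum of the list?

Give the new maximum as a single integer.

Answer: 37

Derivation:
Old max = 42 (at index 2)
Change: A[2] 42 -> 26
Changed element WAS the max -> may need rescan.
  Max of remaining elements: 37
  New max = max(26, 37) = 37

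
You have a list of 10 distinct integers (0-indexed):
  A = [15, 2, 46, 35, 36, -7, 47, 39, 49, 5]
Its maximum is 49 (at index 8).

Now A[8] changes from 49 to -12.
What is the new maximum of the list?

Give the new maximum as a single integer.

Answer: 47

Derivation:
Old max = 49 (at index 8)
Change: A[8] 49 -> -12
Changed element WAS the max -> may need rescan.
  Max of remaining elements: 47
  New max = max(-12, 47) = 47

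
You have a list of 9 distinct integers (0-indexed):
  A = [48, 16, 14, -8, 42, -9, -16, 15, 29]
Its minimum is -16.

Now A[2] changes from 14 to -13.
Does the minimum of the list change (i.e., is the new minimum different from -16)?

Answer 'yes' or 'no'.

Answer: no

Derivation:
Old min = -16
Change: A[2] 14 -> -13
Changed element was NOT the min; min changes only if -13 < -16.
New min = -16; changed? no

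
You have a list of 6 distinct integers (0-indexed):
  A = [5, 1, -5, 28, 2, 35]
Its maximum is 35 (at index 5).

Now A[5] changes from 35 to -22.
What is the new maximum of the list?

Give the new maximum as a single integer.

Old max = 35 (at index 5)
Change: A[5] 35 -> -22
Changed element WAS the max -> may need rescan.
  Max of remaining elements: 28
  New max = max(-22, 28) = 28

Answer: 28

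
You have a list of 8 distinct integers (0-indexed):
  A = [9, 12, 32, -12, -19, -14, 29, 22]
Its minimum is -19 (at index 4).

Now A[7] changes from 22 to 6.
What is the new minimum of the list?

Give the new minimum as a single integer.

Answer: -19

Derivation:
Old min = -19 (at index 4)
Change: A[7] 22 -> 6
Changed element was NOT the old min.
  New min = min(old_min, new_val) = min(-19, 6) = -19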